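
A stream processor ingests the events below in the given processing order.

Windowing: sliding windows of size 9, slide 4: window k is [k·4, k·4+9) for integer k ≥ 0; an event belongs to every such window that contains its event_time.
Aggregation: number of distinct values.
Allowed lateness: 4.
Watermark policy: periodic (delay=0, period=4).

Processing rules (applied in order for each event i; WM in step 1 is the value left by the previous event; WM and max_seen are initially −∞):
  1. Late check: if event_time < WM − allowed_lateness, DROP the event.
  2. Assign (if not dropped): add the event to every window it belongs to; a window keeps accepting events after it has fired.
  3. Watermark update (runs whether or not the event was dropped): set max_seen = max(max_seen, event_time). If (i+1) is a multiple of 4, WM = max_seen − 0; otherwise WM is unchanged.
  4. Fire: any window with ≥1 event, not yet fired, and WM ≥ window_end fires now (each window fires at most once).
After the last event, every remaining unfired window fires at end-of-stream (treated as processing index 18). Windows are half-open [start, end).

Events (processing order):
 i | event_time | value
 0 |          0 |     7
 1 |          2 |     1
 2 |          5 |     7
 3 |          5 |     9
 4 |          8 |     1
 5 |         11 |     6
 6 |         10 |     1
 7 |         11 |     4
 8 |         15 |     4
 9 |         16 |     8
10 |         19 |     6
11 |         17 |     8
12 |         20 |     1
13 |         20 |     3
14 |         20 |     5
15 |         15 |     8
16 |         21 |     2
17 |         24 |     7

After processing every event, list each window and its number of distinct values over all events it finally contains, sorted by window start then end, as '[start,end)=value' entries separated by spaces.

[0,9)=3 [4,13)=5 [8,17)=4 [12,21)=6 [16,25)=7 [20,29)=5 [24,33)=1

i=0 t=0 v=7: → [0,9); WM=−∞
i=1 t=2 v=1: → [0,9); WM=−∞
i=2 t=5 v=7: → [4,13),[0,9); WM=−∞
i=3 t=5 v=9: → [4,13),[0,9); WM=5
i=4 t=8 v=1: → [8,17),[4,13),[0,9); WM=5
i=5 t=11 v=6: → [8,17),[4,13); WM=5
i=6 t=10 v=1: → [8,17),[4,13); WM=5
i=7 t=11 v=4: → [8,17),[4,13); WM=11; [0,9) fires=3
i=8 t=15 v=4: → [12,21),[8,17); WM=11
i=9 t=16 v=8: → [16,25),[12,21),[8,17); WM=11
i=10 t=19 v=6: → [16,25),[12,21); WM=11
i=11 t=17 v=8: → [16,25),[12,21); WM=19; [4,13) fires=5 [8,17) fires=4
i=12 t=20 v=1: → [20,29),[16,25),[12,21); WM=19
i=13 t=20 v=3: → [20,29),[16,25),[12,21); WM=19
i=14 t=20 v=5: → [20,29),[16,25),[12,21); WM=19
i=15 t=15 v=8: → [12,21),[8,17); WM=20
i=16 t=21 v=2: → [20,29),[16,25); WM=20
i=17 t=24 v=7: → [24,33),[20,29),[16,25); WM=20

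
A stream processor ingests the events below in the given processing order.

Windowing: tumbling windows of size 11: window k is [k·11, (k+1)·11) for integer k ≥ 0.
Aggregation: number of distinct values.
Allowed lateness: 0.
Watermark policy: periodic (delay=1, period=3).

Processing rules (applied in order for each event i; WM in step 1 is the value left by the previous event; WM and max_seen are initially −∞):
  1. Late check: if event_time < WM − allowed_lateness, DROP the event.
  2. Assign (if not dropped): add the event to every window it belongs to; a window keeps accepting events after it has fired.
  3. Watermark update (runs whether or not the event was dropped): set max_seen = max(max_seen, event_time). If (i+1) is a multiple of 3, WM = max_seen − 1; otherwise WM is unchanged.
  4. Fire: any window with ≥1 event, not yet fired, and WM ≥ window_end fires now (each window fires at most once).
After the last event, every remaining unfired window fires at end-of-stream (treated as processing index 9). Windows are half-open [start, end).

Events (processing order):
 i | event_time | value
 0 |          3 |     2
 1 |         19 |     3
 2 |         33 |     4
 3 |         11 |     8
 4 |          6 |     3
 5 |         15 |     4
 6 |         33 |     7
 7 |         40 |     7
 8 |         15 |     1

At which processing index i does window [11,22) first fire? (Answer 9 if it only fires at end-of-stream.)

2

i=0 t=3 v=2: → [0,11); WM=−∞
i=1 t=19 v=3: → [11,22); WM=−∞
i=2 t=33 v=4: → [33,44); WM=32; [0,11) fires=1 [11,22) fires=1
i=3 t=11 v=8: DROP (t<32-0); WM=32
i=4 t=6 v=3: DROP (t<32-0); WM=32
i=5 t=15 v=4: DROP (t<32-0); WM=32
i=6 t=33 v=7: → [33,44); WM=32
i=7 t=40 v=7: → [33,44); WM=32
i=8 t=15 v=1: DROP (t<32-0); WM=39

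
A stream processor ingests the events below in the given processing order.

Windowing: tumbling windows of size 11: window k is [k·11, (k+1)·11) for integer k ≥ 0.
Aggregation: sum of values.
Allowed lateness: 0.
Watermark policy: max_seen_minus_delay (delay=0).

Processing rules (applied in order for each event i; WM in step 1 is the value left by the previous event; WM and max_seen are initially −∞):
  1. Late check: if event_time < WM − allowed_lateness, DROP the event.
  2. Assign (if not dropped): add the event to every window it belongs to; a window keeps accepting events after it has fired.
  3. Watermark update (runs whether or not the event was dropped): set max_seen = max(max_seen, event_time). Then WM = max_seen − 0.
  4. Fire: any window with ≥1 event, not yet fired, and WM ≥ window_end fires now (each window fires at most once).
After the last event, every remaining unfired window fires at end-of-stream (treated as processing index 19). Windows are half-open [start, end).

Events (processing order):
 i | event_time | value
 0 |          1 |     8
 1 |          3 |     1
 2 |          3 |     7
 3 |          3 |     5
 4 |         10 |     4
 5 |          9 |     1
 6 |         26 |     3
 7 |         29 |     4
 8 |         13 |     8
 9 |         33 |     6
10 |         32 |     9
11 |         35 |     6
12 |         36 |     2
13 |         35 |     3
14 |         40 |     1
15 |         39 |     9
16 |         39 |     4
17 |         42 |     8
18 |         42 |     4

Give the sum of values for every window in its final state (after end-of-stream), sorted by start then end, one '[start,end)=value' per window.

[0,11)=25 [22,33)=7 [33,44)=27

i=0 t=1 v=8: → [0,11); WM=1
i=1 t=3 v=1: → [0,11); WM=3
i=2 t=3 v=7: → [0,11); WM=3
i=3 t=3 v=5: → [0,11); WM=3
i=4 t=10 v=4: → [0,11); WM=10
i=5 t=9 v=1: DROP (t<10-0); WM=10
i=6 t=26 v=3: → [22,33); WM=26; [0,11) fires=25
i=7 t=29 v=4: → [22,33); WM=29
i=8 t=13 v=8: DROP (t<29-0); WM=29
i=9 t=33 v=6: → [33,44); WM=33; [22,33) fires=7
i=10 t=32 v=9: DROP (t<33-0); WM=33
i=11 t=35 v=6: → [33,44); WM=35
i=12 t=36 v=2: → [33,44); WM=36
i=13 t=35 v=3: DROP (t<36-0); WM=36
i=14 t=40 v=1: → [33,44); WM=40
i=15 t=39 v=9: DROP (t<40-0); WM=40
i=16 t=39 v=4: DROP (t<40-0); WM=40
i=17 t=42 v=8: → [33,44); WM=42
i=18 t=42 v=4: → [33,44); WM=42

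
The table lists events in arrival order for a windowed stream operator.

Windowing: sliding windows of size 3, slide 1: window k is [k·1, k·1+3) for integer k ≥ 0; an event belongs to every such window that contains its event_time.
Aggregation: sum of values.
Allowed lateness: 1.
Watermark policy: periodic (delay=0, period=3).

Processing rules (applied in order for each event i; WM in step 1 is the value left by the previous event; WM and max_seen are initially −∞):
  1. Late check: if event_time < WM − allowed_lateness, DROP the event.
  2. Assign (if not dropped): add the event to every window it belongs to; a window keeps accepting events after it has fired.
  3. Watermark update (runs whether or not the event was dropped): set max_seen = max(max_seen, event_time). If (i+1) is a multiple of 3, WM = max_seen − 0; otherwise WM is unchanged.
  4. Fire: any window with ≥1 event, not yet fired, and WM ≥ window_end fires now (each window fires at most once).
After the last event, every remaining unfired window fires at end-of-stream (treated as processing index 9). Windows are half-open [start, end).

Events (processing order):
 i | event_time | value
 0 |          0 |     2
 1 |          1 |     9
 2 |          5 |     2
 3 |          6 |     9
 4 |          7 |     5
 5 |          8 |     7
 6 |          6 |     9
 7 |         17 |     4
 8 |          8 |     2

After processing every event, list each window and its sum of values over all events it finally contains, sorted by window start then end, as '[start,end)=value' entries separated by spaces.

[0,3)=11 [1,4)=9 [3,6)=2 [4,7)=11 [5,8)=16 [6,9)=23 [7,10)=14 [8,11)=9 [15,18)=4 [16,19)=4 [17,20)=4

i=0 t=0 v=2: → [0,3); WM=−∞
i=1 t=1 v=9: → [1,4),[0,3); WM=−∞
i=2 t=5 v=2: → [5,8),[4,7),[3,6); WM=5; [0,3) fires=11 [1,4) fires=9
i=3 t=6 v=9: → [6,9),[5,8),[4,7); WM=5
i=4 t=7 v=5: → [7,10),[6,9),[5,8); WM=5
i=5 t=8 v=7: → [8,11),[7,10),[6,9); WM=8; [3,6) fires=2 [4,7) fires=11 [5,8) fires=16
i=6 t=6 v=9: DROP (t<8-1); WM=8
i=7 t=17 v=4: → [17,20),[16,19),[15,18); WM=8
i=8 t=8 v=2: → [8,11),[7,10),[6,9); WM=17; [6,9) fires=23 [7,10) fires=14 [8,11) fires=9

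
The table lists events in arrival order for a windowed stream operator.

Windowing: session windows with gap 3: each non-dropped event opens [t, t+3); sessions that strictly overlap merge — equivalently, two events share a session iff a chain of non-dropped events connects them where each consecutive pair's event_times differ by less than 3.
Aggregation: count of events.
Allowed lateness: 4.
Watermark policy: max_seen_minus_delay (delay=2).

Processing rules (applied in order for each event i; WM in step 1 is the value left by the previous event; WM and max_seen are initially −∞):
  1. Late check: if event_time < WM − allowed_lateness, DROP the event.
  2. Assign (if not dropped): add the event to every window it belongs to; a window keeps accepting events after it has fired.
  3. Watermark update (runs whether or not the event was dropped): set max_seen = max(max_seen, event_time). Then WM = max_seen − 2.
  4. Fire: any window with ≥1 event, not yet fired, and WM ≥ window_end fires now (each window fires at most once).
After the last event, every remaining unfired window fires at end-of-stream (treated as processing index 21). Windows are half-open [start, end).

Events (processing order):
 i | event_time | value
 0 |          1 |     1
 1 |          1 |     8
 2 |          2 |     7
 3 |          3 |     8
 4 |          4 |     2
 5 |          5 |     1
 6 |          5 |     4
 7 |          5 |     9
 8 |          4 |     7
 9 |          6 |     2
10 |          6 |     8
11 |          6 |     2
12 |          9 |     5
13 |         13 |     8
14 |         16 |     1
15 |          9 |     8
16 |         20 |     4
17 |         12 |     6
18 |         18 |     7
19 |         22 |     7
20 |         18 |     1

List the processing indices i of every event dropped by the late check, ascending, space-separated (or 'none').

i=0 t=1 v=1: → [1,4); WM=-1
i=1 t=1 v=8: → [1,4); WM=-1
i=2 t=2 v=7: → [1,5); WM=0
i=3 t=3 v=8: → [1,6); WM=1
i=4 t=4 v=2: → [1,7); WM=2
i=5 t=5 v=1: → [1,8); WM=3
i=6 t=5 v=4: → [1,8); WM=3
i=7 t=5 v=9: → [1,8); WM=3
i=8 t=4 v=7: → [1,8); WM=3
i=9 t=6 v=2: → [1,9); WM=4
i=10 t=6 v=8: → [1,9); WM=4
i=11 t=6 v=2: → [1,9); WM=4
i=12 t=9 v=5: → [9,12); WM=7
i=13 t=13 v=8: → [13,16); WM=11
i=14 t=16 v=1: → [16,19); WM=14
i=15 t=9 v=8: DROP (t<14-4); WM=14
i=16 t=20 v=4: → [20,23); WM=18
i=17 t=12 v=6: DROP (t<18-4); WM=18
i=18 t=18 v=7: → [16,23); WM=18
i=19 t=22 v=7: → [16,25); WM=20
i=20 t=18 v=1: → [16,25); WM=20

15 17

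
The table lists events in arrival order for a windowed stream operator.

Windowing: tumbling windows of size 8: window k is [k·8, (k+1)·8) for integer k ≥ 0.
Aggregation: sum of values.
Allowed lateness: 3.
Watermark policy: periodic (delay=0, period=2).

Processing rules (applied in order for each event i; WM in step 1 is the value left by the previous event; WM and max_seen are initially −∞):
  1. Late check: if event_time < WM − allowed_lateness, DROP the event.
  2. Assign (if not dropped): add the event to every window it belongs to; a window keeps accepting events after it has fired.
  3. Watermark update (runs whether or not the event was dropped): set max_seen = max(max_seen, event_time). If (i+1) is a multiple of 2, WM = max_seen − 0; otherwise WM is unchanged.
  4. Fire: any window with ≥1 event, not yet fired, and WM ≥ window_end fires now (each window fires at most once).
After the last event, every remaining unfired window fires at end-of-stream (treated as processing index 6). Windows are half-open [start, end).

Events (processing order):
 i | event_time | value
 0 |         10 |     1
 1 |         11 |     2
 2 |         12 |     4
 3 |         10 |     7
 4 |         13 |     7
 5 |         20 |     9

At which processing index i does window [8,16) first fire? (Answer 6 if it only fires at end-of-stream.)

i=0 t=10 v=1: → [8,16); WM=−∞
i=1 t=11 v=2: → [8,16); WM=11
i=2 t=12 v=4: → [8,16); WM=11
i=3 t=10 v=7: → [8,16); WM=12
i=4 t=13 v=7: → [8,16); WM=12
i=5 t=20 v=9: → [16,24); WM=20; [8,16) fires=21

5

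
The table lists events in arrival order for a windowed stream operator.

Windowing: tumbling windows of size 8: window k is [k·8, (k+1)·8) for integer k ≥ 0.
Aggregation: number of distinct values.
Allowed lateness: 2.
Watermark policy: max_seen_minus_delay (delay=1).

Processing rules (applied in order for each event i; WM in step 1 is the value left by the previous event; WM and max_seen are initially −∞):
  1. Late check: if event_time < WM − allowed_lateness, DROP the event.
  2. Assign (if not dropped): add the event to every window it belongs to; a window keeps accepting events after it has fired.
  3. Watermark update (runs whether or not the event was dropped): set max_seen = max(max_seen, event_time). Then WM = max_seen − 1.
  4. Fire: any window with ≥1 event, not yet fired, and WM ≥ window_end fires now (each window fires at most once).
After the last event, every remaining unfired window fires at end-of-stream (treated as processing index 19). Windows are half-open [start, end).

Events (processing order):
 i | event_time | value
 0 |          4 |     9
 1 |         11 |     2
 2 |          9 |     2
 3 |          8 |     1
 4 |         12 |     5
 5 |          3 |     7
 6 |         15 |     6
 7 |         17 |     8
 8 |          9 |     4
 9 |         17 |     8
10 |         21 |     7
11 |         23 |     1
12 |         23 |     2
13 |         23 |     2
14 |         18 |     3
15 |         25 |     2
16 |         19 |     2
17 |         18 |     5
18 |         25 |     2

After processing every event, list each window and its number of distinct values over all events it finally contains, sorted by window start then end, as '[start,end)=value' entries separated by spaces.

i=0 t=4 v=9: → [0,8); WM=3
i=1 t=11 v=2: → [8,16); WM=10; [0,8) fires=1
i=2 t=9 v=2: → [8,16); WM=10
i=3 t=8 v=1: → [8,16); WM=10
i=4 t=12 v=5: → [8,16); WM=11
i=5 t=3 v=7: DROP (t<11-2); WM=11
i=6 t=15 v=6: → [8,16); WM=14
i=7 t=17 v=8: → [16,24); WM=16; [8,16) fires=4
i=8 t=9 v=4: DROP (t<16-2); WM=16
i=9 t=17 v=8: → [16,24); WM=16
i=10 t=21 v=7: → [16,24); WM=20
i=11 t=23 v=1: → [16,24); WM=22
i=12 t=23 v=2: → [16,24); WM=22
i=13 t=23 v=2: → [16,24); WM=22
i=14 t=18 v=3: DROP (t<22-2); WM=22
i=15 t=25 v=2: → [24,32); WM=24; [16,24) fires=4
i=16 t=19 v=2: DROP (t<24-2); WM=24
i=17 t=18 v=5: DROP (t<24-2); WM=24
i=18 t=25 v=2: → [24,32); WM=24

[0,8)=1 [8,16)=4 [16,24)=4 [24,32)=1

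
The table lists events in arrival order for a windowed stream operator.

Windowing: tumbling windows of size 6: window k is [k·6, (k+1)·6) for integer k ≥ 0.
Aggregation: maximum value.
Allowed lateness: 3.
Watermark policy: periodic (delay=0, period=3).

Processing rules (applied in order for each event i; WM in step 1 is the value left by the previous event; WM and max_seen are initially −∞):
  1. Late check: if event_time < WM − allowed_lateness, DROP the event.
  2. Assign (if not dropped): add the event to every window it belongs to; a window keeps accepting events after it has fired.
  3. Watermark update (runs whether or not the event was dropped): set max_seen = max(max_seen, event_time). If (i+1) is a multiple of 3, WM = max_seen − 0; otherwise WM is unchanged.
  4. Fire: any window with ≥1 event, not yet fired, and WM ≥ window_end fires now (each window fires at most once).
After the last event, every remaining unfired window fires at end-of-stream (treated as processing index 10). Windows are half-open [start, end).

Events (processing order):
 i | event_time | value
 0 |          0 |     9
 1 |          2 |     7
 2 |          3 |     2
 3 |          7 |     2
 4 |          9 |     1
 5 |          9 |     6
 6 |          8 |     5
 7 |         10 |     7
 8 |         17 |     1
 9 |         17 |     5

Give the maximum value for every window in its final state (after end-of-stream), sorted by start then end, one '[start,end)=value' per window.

i=0 t=0 v=9: → [0,6); WM=−∞
i=1 t=2 v=7: → [0,6); WM=−∞
i=2 t=3 v=2: → [0,6); WM=3
i=3 t=7 v=2: → [6,12); WM=3
i=4 t=9 v=1: → [6,12); WM=3
i=5 t=9 v=6: → [6,12); WM=9; [0,6) fires=9
i=6 t=8 v=5: → [6,12); WM=9
i=7 t=10 v=7: → [6,12); WM=9
i=8 t=17 v=1: → [12,18); WM=17; [6,12) fires=7
i=9 t=17 v=5: → [12,18); WM=17

[0,6)=9 [6,12)=7 [12,18)=5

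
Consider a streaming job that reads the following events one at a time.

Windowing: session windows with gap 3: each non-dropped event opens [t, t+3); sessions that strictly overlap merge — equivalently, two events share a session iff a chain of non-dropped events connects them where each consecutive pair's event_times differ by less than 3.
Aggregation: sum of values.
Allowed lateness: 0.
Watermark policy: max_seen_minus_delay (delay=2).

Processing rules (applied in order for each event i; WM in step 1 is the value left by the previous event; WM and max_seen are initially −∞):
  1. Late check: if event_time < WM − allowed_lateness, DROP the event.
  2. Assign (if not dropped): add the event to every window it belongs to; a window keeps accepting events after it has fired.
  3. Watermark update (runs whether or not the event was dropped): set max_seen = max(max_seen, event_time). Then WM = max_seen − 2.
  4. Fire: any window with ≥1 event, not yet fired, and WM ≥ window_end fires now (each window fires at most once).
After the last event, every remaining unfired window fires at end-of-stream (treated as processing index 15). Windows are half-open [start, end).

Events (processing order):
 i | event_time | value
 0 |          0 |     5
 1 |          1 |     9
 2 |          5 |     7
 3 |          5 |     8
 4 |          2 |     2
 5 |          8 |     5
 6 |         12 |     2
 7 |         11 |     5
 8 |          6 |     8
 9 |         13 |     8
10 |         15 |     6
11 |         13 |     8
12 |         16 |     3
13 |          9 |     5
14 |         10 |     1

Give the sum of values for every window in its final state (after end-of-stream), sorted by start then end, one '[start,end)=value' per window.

i=0 t=0 v=5: → [0,3); WM=-2
i=1 t=1 v=9: → [0,4); WM=-1
i=2 t=5 v=7: → [5,8); WM=3
i=3 t=5 v=8: → [5,8); WM=3
i=4 t=2 v=2: DROP (t<3-0); WM=3
i=5 t=8 v=5: → [8,11); WM=6
i=6 t=12 v=2: → [12,15); WM=10
i=7 t=11 v=5: → [11,15); WM=10
i=8 t=6 v=8: DROP (t<10-0); WM=10
i=9 t=13 v=8: → [11,16); WM=11
i=10 t=15 v=6: → [11,18); WM=13
i=11 t=13 v=8: → [11,18); WM=13
i=12 t=16 v=3: → [11,19); WM=14
i=13 t=9 v=5: DROP (t<14-0); WM=14
i=14 t=10 v=1: DROP (t<14-0); WM=14

[0,4)=14 [5,8)=15 [8,11)=5 [11,19)=32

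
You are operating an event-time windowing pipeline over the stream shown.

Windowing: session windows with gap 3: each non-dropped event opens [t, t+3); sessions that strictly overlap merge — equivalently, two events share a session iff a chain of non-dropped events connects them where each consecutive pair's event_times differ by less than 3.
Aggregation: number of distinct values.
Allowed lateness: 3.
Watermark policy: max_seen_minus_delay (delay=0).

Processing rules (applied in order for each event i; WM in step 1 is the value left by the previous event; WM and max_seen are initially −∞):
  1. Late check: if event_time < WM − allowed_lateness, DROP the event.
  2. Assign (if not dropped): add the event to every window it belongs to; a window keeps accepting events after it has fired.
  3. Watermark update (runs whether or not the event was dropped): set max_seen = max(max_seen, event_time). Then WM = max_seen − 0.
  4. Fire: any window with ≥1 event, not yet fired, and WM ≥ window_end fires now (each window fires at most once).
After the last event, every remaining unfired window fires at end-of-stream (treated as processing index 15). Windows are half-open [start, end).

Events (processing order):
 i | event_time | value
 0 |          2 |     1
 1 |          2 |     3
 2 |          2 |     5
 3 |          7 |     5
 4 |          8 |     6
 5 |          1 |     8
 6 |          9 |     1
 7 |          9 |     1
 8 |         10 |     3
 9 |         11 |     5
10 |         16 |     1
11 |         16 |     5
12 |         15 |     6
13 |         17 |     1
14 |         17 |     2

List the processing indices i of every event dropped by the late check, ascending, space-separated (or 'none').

5

i=0 t=2 v=1: → [2,5); WM=2
i=1 t=2 v=3: → [2,5); WM=2
i=2 t=2 v=5: → [2,5); WM=2
i=3 t=7 v=5: → [7,10); WM=7
i=4 t=8 v=6: → [7,11); WM=8
i=5 t=1 v=8: DROP (t<8-3); WM=8
i=6 t=9 v=1: → [7,12); WM=9
i=7 t=9 v=1: → [7,12); WM=9
i=8 t=10 v=3: → [7,13); WM=10
i=9 t=11 v=5: → [7,14); WM=11
i=10 t=16 v=1: → [16,19); WM=16
i=11 t=16 v=5: → [16,19); WM=16
i=12 t=15 v=6: → [15,19); WM=16
i=13 t=17 v=1: → [15,20); WM=17
i=14 t=17 v=2: → [15,20); WM=17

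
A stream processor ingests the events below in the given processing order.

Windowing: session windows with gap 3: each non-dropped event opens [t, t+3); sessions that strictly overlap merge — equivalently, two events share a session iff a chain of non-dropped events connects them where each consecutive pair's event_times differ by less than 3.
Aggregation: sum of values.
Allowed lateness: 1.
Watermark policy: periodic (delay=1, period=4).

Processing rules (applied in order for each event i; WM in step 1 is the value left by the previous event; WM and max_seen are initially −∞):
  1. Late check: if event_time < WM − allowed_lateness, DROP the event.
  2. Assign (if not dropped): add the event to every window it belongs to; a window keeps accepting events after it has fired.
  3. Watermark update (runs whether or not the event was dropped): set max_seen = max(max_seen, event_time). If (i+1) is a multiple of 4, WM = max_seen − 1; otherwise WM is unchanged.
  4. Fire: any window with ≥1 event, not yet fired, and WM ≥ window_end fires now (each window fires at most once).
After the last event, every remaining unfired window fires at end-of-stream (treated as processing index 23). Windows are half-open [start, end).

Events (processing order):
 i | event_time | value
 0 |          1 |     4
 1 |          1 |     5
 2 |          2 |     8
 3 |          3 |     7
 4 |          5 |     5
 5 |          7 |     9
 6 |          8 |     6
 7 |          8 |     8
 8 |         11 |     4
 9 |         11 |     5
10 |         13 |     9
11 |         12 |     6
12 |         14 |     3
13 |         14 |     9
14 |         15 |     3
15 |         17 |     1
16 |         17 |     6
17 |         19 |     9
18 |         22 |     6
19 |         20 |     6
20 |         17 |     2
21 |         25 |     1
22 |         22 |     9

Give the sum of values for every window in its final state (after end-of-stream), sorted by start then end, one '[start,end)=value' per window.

i=0 t=1 v=4: → [1,4); WM=−∞
i=1 t=1 v=5: → [1,4); WM=−∞
i=2 t=2 v=8: → [1,5); WM=−∞
i=3 t=3 v=7: → [1,6); WM=2
i=4 t=5 v=5: → [1,8); WM=2
i=5 t=7 v=9: → [1,10); WM=2
i=6 t=8 v=6: → [1,11); WM=2
i=7 t=8 v=8: → [1,11); WM=7
i=8 t=11 v=4: → [11,14); WM=7
i=9 t=11 v=5: → [11,14); WM=7
i=10 t=13 v=9: → [11,16); WM=7
i=11 t=12 v=6: → [11,16); WM=12
i=12 t=14 v=3: → [11,17); WM=12
i=13 t=14 v=9: → [11,17); WM=12
i=14 t=15 v=3: → [11,18); WM=12
i=15 t=17 v=1: → [11,20); WM=16
i=16 t=17 v=6: → [11,20); WM=16
i=17 t=19 v=9: → [11,22); WM=16
i=18 t=22 v=6: → [22,25); WM=16
i=19 t=20 v=6: → [11,25); WM=21
i=20 t=17 v=2: DROP (t<21-1); WM=21
i=21 t=25 v=1: → [25,28); WM=21
i=22 t=22 v=9: → [11,25); WM=21

[1,11)=52 [11,25)=76 [25,28)=1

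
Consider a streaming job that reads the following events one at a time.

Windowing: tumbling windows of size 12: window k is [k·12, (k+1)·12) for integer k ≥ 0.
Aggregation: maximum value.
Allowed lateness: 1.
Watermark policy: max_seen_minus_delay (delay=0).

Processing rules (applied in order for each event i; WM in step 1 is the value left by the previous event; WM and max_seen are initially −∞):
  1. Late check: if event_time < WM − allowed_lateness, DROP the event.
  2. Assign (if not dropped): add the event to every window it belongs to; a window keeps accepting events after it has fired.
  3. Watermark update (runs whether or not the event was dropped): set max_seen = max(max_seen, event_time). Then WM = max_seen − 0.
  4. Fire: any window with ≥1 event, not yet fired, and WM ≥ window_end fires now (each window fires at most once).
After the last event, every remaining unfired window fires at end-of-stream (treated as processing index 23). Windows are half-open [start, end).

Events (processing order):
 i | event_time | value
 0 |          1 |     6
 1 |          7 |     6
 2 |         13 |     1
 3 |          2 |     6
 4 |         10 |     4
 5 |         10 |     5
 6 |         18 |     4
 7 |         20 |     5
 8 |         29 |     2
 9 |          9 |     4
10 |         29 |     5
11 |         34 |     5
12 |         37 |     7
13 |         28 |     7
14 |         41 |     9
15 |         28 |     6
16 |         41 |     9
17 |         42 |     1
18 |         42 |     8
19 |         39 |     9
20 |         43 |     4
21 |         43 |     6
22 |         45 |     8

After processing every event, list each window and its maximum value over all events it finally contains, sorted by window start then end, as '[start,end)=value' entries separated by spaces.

[0,12)=6 [12,24)=5 [24,36)=5 [36,48)=9

i=0 t=1 v=6: → [0,12); WM=1
i=1 t=7 v=6: → [0,12); WM=7
i=2 t=13 v=1: → [12,24); WM=13; [0,12) fires=6
i=3 t=2 v=6: DROP (t<13-1); WM=13
i=4 t=10 v=4: DROP (t<13-1); WM=13
i=5 t=10 v=5: DROP (t<13-1); WM=13
i=6 t=18 v=4: → [12,24); WM=18
i=7 t=20 v=5: → [12,24); WM=20
i=8 t=29 v=2: → [24,36); WM=29; [12,24) fires=5
i=9 t=9 v=4: DROP (t<29-1); WM=29
i=10 t=29 v=5: → [24,36); WM=29
i=11 t=34 v=5: → [24,36); WM=34
i=12 t=37 v=7: → [36,48); WM=37; [24,36) fires=5
i=13 t=28 v=7: DROP (t<37-1); WM=37
i=14 t=41 v=9: → [36,48); WM=41
i=15 t=28 v=6: DROP (t<41-1); WM=41
i=16 t=41 v=9: → [36,48); WM=41
i=17 t=42 v=1: → [36,48); WM=42
i=18 t=42 v=8: → [36,48); WM=42
i=19 t=39 v=9: DROP (t<42-1); WM=42
i=20 t=43 v=4: → [36,48); WM=43
i=21 t=43 v=6: → [36,48); WM=43
i=22 t=45 v=8: → [36,48); WM=45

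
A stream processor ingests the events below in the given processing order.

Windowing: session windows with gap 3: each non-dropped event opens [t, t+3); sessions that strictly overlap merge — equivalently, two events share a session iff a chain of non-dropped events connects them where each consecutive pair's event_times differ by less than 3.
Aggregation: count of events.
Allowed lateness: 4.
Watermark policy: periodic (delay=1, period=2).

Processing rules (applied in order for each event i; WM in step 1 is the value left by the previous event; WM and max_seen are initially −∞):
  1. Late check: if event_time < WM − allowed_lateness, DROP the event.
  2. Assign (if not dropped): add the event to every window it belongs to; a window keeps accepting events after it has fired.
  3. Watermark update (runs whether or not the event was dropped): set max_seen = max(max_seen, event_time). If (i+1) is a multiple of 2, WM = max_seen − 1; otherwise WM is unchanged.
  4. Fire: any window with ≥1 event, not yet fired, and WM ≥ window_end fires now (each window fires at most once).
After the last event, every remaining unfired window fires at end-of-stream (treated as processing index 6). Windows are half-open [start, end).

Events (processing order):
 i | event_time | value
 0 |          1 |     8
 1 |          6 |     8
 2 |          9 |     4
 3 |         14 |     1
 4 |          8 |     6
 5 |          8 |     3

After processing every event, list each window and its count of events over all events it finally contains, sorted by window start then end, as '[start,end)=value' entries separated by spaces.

[1,4)=1 [6,9)=1 [9,12)=1 [14,17)=1

i=0 t=1 v=8: → [1,4); WM=−∞
i=1 t=6 v=8: → [6,9); WM=5
i=2 t=9 v=4: → [9,12); WM=5
i=3 t=14 v=1: → [14,17); WM=13
i=4 t=8 v=6: DROP (t<13-4); WM=13
i=5 t=8 v=3: DROP (t<13-4); WM=13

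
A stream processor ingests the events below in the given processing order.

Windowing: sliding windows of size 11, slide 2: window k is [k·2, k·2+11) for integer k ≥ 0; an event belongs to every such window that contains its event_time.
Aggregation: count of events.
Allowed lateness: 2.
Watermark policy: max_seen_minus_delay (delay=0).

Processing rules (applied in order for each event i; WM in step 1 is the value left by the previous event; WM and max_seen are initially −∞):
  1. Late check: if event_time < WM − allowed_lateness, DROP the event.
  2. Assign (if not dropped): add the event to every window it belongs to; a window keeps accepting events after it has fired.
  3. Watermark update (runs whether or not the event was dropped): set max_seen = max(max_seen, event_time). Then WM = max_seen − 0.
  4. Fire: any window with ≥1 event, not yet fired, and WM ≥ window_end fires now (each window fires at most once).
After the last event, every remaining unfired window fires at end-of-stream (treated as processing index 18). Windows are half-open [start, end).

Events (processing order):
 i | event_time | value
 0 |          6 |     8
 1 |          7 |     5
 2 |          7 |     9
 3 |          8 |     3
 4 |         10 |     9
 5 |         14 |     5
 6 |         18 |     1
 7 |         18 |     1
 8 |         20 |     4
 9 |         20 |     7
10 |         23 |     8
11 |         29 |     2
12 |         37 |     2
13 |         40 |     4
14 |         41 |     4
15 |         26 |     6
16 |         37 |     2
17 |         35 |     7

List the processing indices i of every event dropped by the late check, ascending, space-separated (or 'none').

i=0 t=6 v=8: → [6,17),[4,15),[2,13),[0,11); WM=6
i=1 t=7 v=5: → [6,17),[4,15),[2,13),[0,11); WM=7
i=2 t=7 v=9: → [6,17),[4,15),[2,13),[0,11); WM=7
i=3 t=8 v=3: → [8,19),[6,17),[4,15),[2,13),[0,11); WM=8
i=4 t=10 v=9: → [10,21),[8,19),[6,17),[4,15),[2,13),[0,11); WM=10
i=5 t=14 v=5: → [14,25),[12,23),[10,21),[8,19),[6,17),[4,15); WM=14; [0,11) fires=5 [2,13) fires=5
i=6 t=18 v=1: → [18,29),[16,27),[14,25),[12,23),[10,21),[8,19); WM=18; [4,15) fires=6 [6,17) fires=6
i=7 t=18 v=1: → [18,29),[16,27),[14,25),[12,23),[10,21),[8,19); WM=18
i=8 t=20 v=4: → [20,31),[18,29),[16,27),[14,25),[12,23),[10,21); WM=20; [8,19) fires=5
i=9 t=20 v=7: → [20,31),[18,29),[16,27),[14,25),[12,23),[10,21); WM=20
i=10 t=23 v=8: → [22,33),[20,31),[18,29),[16,27),[14,25); WM=23; [10,21) fires=6 [12,23) fires=5
i=11 t=29 v=2: → [28,39),[26,37),[24,35),[22,33),[20,31); WM=29; [14,25) fires=6 [16,27) fires=5 [18,29) fires=5
i=12 t=37 v=2: → [36,47),[34,45),[32,43),[30,41),[28,39); WM=37; [20,31) fires=4 [22,33) fires=2 [24,35) fires=1 [26,37) fires=1
i=13 t=40 v=4: → [40,51),[38,49),[36,47),[34,45),[32,43),[30,41); WM=40; [28,39) fires=2
i=14 t=41 v=4: → [40,51),[38,49),[36,47),[34,45),[32,43); WM=41; [30,41) fires=2
i=15 t=26 v=6: DROP (t<41-2); WM=41
i=16 t=37 v=2: DROP (t<41-2); WM=41
i=17 t=35 v=7: DROP (t<41-2); WM=41

15 16 17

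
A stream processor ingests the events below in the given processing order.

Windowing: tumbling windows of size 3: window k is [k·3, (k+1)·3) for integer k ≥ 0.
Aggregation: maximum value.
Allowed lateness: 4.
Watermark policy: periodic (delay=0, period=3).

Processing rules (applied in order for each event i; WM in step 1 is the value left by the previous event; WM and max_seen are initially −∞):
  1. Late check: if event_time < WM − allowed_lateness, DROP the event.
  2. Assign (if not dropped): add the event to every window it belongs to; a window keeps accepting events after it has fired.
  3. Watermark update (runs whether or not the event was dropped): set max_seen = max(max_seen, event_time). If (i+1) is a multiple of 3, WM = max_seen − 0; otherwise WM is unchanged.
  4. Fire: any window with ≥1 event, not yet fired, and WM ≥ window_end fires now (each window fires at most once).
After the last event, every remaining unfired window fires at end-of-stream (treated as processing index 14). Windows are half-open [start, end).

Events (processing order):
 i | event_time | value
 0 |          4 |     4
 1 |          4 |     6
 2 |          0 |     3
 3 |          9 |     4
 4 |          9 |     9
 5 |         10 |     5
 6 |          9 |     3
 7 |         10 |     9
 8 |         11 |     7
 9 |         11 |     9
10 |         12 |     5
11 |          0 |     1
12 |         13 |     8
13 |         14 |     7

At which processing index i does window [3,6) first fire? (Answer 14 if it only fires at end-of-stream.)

5

i=0 t=4 v=4: → [3,6); WM=−∞
i=1 t=4 v=6: → [3,6); WM=−∞
i=2 t=0 v=3: → [0,3); WM=4; [0,3) fires=3
i=3 t=9 v=4: → [9,12); WM=4
i=4 t=9 v=9: → [9,12); WM=4
i=5 t=10 v=5: → [9,12); WM=10; [3,6) fires=6
i=6 t=9 v=3: → [9,12); WM=10
i=7 t=10 v=9: → [9,12); WM=10
i=8 t=11 v=7: → [9,12); WM=11
i=9 t=11 v=9: → [9,12); WM=11
i=10 t=12 v=5: → [12,15); WM=11
i=11 t=0 v=1: DROP (t<11-4); WM=12; [9,12) fires=9
i=12 t=13 v=8: → [12,15); WM=12
i=13 t=14 v=7: → [12,15); WM=12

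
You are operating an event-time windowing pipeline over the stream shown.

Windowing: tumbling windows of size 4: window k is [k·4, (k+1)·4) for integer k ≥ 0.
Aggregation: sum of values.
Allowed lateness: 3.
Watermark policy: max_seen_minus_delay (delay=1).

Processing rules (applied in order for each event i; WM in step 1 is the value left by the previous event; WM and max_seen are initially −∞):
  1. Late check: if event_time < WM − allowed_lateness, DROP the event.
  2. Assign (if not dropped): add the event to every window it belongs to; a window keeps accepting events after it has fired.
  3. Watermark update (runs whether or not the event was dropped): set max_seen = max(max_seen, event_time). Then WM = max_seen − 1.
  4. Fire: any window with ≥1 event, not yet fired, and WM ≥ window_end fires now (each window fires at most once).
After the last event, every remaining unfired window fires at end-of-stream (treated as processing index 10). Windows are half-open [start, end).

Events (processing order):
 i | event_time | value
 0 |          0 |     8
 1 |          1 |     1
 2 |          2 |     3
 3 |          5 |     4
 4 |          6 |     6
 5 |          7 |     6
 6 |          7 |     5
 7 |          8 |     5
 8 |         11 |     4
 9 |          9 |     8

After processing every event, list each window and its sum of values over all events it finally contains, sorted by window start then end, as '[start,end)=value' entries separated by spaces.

i=0 t=0 v=8: → [0,4); WM=-1
i=1 t=1 v=1: → [0,4); WM=0
i=2 t=2 v=3: → [0,4); WM=1
i=3 t=5 v=4: → [4,8); WM=4; [0,4) fires=12
i=4 t=6 v=6: → [4,8); WM=5
i=5 t=7 v=6: → [4,8); WM=6
i=6 t=7 v=5: → [4,8); WM=6
i=7 t=8 v=5: → [8,12); WM=7
i=8 t=11 v=4: → [8,12); WM=10; [4,8) fires=21
i=9 t=9 v=8: → [8,12); WM=10

[0,4)=12 [4,8)=21 [8,12)=17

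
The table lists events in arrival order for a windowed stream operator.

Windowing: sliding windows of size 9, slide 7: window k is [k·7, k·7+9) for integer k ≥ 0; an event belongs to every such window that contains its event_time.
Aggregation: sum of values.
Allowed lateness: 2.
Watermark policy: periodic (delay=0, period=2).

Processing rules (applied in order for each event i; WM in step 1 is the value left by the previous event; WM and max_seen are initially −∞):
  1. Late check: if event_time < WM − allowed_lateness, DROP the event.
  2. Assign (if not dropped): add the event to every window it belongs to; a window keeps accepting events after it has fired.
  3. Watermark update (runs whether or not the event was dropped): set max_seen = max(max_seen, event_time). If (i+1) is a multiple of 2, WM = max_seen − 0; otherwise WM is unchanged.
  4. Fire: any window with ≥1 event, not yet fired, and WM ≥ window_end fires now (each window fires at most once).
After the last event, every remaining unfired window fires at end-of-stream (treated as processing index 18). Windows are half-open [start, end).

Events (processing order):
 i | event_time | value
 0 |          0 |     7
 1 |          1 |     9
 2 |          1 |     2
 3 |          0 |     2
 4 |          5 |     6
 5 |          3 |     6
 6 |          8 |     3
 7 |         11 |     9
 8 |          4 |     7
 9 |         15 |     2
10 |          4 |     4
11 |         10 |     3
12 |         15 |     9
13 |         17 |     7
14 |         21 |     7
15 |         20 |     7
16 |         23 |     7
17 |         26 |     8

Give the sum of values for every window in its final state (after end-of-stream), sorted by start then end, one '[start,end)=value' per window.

[0,9)=35 [7,16)=23 [14,23)=32 [21,30)=22

i=0 t=0 v=7: → [0,9); WM=−∞
i=1 t=1 v=9: → [0,9); WM=1
i=2 t=1 v=2: → [0,9); WM=1
i=3 t=0 v=2: → [0,9); WM=1
i=4 t=5 v=6: → [0,9); WM=1
i=5 t=3 v=6: → [0,9); WM=5
i=6 t=8 v=3: → [7,16),[0,9); WM=5
i=7 t=11 v=9: → [7,16); WM=11; [0,9) fires=35
i=8 t=4 v=7: DROP (t<11-2); WM=11
i=9 t=15 v=2: → [14,23),[7,16); WM=15
i=10 t=4 v=4: DROP (t<15-2); WM=15
i=11 t=10 v=3: DROP (t<15-2); WM=15
i=12 t=15 v=9: → [14,23),[7,16); WM=15
i=13 t=17 v=7: → [14,23); WM=17; [7,16) fires=23
i=14 t=21 v=7: → [21,30),[14,23); WM=17
i=15 t=20 v=7: → [14,23); WM=21
i=16 t=23 v=7: → [21,30); WM=21
i=17 t=26 v=8: → [21,30); WM=26; [14,23) fires=32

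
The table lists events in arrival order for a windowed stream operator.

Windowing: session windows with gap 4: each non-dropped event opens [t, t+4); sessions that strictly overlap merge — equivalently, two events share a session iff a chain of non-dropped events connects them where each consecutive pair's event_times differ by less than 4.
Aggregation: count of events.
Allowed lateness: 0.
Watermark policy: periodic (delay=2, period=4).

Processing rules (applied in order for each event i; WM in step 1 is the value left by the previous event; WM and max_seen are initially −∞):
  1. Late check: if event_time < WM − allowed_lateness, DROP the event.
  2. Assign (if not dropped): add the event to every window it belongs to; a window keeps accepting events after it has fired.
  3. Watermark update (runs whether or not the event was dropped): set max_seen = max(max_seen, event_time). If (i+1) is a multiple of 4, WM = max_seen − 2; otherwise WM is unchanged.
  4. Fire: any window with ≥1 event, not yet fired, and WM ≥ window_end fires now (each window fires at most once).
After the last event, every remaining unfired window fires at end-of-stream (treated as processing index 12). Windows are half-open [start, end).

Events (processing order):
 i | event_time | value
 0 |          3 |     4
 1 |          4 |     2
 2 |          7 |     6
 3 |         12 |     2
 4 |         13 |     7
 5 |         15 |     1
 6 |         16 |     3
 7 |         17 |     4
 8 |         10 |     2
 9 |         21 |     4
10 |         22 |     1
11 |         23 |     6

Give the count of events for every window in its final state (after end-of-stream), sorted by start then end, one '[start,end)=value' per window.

[3,11)=3 [12,21)=5 [21,27)=3

i=0 t=3 v=4: → [3,7); WM=−∞
i=1 t=4 v=2: → [3,8); WM=−∞
i=2 t=7 v=6: → [3,11); WM=−∞
i=3 t=12 v=2: → [12,16); WM=10
i=4 t=13 v=7: → [12,17); WM=10
i=5 t=15 v=1: → [12,19); WM=10
i=6 t=16 v=3: → [12,20); WM=10
i=7 t=17 v=4: → [12,21); WM=15
i=8 t=10 v=2: DROP (t<15-0); WM=15
i=9 t=21 v=4: → [21,25); WM=15
i=10 t=22 v=1: → [21,26); WM=15
i=11 t=23 v=6: → [21,27); WM=21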